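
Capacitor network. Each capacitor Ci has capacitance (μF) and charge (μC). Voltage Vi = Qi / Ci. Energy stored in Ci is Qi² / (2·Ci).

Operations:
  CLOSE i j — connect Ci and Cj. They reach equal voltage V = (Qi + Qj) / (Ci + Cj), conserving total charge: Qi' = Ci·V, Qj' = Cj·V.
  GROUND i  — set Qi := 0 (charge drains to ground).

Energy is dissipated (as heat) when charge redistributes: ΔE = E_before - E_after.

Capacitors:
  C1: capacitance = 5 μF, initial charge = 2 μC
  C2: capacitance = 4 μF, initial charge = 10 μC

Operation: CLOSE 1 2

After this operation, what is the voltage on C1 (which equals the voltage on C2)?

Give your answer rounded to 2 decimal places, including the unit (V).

Answer: 1.33 V

Derivation:
Initial: C1(5μF, Q=2μC, V=0.40V), C2(4μF, Q=10μC, V=2.50V)
Op 1: CLOSE 1-2: Q_total=12.00, C_total=9.00, V=1.33; Q1=6.67, Q2=5.33; dissipated=4.900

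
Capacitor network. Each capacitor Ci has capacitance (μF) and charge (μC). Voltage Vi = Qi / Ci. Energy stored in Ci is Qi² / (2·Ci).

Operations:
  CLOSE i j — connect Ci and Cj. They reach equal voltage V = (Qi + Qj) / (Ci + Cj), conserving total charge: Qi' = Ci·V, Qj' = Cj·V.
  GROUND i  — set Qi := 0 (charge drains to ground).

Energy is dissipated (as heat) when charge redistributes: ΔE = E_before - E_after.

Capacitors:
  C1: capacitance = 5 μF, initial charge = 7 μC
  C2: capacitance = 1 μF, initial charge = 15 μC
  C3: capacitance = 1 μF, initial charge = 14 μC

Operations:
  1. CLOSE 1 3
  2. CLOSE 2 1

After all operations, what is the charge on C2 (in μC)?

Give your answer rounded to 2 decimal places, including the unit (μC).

Answer: 5.42 μC

Derivation:
Initial: C1(5μF, Q=7μC, V=1.40V), C2(1μF, Q=15μC, V=15.00V), C3(1μF, Q=14μC, V=14.00V)
Op 1: CLOSE 1-3: Q_total=21.00, C_total=6.00, V=3.50; Q1=17.50, Q3=3.50; dissipated=66.150
Op 2: CLOSE 2-1: Q_total=32.50, C_total=6.00, V=5.42; Q2=5.42, Q1=27.08; dissipated=55.104
Final charges: Q1=27.08, Q2=5.42, Q3=3.50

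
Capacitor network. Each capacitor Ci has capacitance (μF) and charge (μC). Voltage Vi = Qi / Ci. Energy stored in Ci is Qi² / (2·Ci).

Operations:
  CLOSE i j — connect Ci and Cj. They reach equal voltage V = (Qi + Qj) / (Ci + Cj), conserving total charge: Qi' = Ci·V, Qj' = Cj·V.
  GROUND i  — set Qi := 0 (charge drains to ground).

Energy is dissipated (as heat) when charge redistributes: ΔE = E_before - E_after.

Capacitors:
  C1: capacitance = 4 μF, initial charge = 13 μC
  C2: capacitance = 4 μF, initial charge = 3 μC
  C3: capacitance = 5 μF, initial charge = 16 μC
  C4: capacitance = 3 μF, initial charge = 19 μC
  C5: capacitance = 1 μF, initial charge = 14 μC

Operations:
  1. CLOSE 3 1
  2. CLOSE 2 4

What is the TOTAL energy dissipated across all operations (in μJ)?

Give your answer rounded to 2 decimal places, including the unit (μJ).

Answer: 26.72 μJ

Derivation:
Initial: C1(4μF, Q=13μC, V=3.25V), C2(4μF, Q=3μC, V=0.75V), C3(5μF, Q=16μC, V=3.20V), C4(3μF, Q=19μC, V=6.33V), C5(1μF, Q=14μC, V=14.00V)
Op 1: CLOSE 3-1: Q_total=29.00, C_total=9.00, V=3.22; Q3=16.11, Q1=12.89; dissipated=0.003
Op 2: CLOSE 2-4: Q_total=22.00, C_total=7.00, V=3.14; Q2=12.57, Q4=9.43; dissipated=26.720
Total dissipated: 26.723 μJ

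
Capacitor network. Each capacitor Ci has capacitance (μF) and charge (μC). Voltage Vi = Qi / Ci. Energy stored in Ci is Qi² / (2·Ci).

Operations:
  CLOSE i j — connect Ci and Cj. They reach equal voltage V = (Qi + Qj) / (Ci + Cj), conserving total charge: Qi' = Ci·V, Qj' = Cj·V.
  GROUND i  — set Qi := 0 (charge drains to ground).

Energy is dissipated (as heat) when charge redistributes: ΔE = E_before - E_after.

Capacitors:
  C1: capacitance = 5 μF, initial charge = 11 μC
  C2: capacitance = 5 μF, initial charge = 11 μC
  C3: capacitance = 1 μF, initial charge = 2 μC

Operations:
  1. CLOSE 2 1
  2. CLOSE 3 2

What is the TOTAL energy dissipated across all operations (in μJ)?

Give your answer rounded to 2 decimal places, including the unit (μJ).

Answer: 0.02 μJ

Derivation:
Initial: C1(5μF, Q=11μC, V=2.20V), C2(5μF, Q=11μC, V=2.20V), C3(1μF, Q=2μC, V=2.00V)
Op 1: CLOSE 2-1: Q_total=22.00, C_total=10.00, V=2.20; Q2=11.00, Q1=11.00; dissipated=0.000
Op 2: CLOSE 3-2: Q_total=13.00, C_total=6.00, V=2.17; Q3=2.17, Q2=10.83; dissipated=0.017
Total dissipated: 0.017 μJ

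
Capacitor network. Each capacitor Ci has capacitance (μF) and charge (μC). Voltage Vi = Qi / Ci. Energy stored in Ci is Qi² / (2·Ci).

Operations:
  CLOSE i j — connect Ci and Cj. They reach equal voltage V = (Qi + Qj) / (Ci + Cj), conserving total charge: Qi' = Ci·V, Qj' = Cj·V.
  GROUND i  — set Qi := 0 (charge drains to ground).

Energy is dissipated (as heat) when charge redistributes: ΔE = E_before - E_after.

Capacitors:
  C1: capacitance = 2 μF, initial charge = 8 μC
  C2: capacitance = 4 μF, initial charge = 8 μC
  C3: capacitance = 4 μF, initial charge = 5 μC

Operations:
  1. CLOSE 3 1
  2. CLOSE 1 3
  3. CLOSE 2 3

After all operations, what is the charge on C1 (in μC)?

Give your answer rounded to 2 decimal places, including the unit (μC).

Initial: C1(2μF, Q=8μC, V=4.00V), C2(4μF, Q=8μC, V=2.00V), C3(4μF, Q=5μC, V=1.25V)
Op 1: CLOSE 3-1: Q_total=13.00, C_total=6.00, V=2.17; Q3=8.67, Q1=4.33; dissipated=5.042
Op 2: CLOSE 1-3: Q_total=13.00, C_total=6.00, V=2.17; Q1=4.33, Q3=8.67; dissipated=0.000
Op 3: CLOSE 2-3: Q_total=16.67, C_total=8.00, V=2.08; Q2=8.33, Q3=8.33; dissipated=0.028
Final charges: Q1=4.33, Q2=8.33, Q3=8.33

Answer: 4.33 μC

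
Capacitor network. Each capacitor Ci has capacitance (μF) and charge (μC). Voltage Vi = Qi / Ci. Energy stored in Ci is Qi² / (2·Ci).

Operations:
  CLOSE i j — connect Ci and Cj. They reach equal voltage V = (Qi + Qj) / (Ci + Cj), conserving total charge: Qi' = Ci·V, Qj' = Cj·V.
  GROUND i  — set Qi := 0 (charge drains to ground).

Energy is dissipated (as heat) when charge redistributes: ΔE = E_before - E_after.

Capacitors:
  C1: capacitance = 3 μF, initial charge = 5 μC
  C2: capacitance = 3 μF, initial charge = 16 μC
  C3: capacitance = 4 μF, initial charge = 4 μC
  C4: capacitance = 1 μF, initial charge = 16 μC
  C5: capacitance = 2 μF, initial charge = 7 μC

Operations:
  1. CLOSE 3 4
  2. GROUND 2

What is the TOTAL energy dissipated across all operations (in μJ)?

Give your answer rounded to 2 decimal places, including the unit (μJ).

Answer: 132.67 μJ

Derivation:
Initial: C1(3μF, Q=5μC, V=1.67V), C2(3μF, Q=16μC, V=5.33V), C3(4μF, Q=4μC, V=1.00V), C4(1μF, Q=16μC, V=16.00V), C5(2μF, Q=7μC, V=3.50V)
Op 1: CLOSE 3-4: Q_total=20.00, C_total=5.00, V=4.00; Q3=16.00, Q4=4.00; dissipated=90.000
Op 2: GROUND 2: Q2=0; energy lost=42.667
Total dissipated: 132.667 μJ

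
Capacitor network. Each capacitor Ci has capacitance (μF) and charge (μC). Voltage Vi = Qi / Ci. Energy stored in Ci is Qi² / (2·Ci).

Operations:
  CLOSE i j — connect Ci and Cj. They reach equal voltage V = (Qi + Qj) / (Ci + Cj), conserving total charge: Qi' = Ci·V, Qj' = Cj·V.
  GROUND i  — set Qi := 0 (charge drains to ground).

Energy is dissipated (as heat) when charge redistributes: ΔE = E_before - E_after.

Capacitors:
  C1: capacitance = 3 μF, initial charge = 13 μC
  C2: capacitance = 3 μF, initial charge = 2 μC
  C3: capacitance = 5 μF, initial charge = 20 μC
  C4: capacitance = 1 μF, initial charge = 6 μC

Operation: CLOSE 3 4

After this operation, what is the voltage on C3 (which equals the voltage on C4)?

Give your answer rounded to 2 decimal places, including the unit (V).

Answer: 4.33 V

Derivation:
Initial: C1(3μF, Q=13μC, V=4.33V), C2(3μF, Q=2μC, V=0.67V), C3(5μF, Q=20μC, V=4.00V), C4(1μF, Q=6μC, V=6.00V)
Op 1: CLOSE 3-4: Q_total=26.00, C_total=6.00, V=4.33; Q3=21.67, Q4=4.33; dissipated=1.667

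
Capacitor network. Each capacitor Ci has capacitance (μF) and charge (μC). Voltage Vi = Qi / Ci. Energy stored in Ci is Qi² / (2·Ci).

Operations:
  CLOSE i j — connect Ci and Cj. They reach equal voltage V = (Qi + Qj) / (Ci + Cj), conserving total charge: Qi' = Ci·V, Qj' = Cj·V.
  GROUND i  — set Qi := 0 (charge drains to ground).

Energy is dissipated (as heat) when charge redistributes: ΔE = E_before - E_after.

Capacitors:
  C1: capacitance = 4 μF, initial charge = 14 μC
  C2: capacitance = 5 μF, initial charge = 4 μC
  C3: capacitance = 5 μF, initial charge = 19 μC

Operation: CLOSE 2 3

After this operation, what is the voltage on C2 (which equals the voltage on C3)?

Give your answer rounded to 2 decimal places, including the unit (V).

Answer: 2.30 V

Derivation:
Initial: C1(4μF, Q=14μC, V=3.50V), C2(5μF, Q=4μC, V=0.80V), C3(5μF, Q=19μC, V=3.80V)
Op 1: CLOSE 2-3: Q_total=23.00, C_total=10.00, V=2.30; Q2=11.50, Q3=11.50; dissipated=11.250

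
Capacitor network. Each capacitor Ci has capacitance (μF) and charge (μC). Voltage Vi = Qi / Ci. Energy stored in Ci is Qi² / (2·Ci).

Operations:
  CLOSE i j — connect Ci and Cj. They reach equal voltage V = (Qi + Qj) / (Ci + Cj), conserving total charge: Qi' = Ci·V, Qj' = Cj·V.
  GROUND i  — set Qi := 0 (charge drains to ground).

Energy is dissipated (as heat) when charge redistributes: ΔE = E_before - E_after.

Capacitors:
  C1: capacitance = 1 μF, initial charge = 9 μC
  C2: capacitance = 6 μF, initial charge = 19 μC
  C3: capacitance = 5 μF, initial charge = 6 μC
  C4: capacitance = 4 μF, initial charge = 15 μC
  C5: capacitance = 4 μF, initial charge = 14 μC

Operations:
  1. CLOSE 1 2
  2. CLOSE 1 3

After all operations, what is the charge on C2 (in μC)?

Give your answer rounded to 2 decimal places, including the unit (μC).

Initial: C1(1μF, Q=9μC, V=9.00V), C2(6μF, Q=19μC, V=3.17V), C3(5μF, Q=6μC, V=1.20V), C4(4μF, Q=15μC, V=3.75V), C5(4μF, Q=14μC, V=3.50V)
Op 1: CLOSE 1-2: Q_total=28.00, C_total=7.00, V=4.00; Q1=4.00, Q2=24.00; dissipated=14.583
Op 2: CLOSE 1-3: Q_total=10.00, C_total=6.00, V=1.67; Q1=1.67, Q3=8.33; dissipated=3.267
Final charges: Q1=1.67, Q2=24.00, Q3=8.33, Q4=15.00, Q5=14.00

Answer: 24.00 μC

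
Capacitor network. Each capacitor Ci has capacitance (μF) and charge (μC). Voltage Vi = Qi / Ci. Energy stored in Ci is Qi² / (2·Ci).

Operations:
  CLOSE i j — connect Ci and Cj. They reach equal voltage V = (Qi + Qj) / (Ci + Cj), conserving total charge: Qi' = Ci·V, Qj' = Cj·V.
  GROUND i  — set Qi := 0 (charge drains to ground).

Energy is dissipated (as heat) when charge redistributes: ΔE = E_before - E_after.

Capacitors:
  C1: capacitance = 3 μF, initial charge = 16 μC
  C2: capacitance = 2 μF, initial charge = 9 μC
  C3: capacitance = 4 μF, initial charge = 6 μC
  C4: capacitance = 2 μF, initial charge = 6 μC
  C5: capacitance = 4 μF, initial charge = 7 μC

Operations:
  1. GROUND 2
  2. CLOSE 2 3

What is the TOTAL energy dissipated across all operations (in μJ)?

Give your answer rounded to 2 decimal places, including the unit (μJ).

Initial: C1(3μF, Q=16μC, V=5.33V), C2(2μF, Q=9μC, V=4.50V), C3(4μF, Q=6μC, V=1.50V), C4(2μF, Q=6μC, V=3.00V), C5(4μF, Q=7μC, V=1.75V)
Op 1: GROUND 2: Q2=0; energy lost=20.250
Op 2: CLOSE 2-3: Q_total=6.00, C_total=6.00, V=1.00; Q2=2.00, Q3=4.00; dissipated=1.500
Total dissipated: 21.750 μJ

Answer: 21.75 μJ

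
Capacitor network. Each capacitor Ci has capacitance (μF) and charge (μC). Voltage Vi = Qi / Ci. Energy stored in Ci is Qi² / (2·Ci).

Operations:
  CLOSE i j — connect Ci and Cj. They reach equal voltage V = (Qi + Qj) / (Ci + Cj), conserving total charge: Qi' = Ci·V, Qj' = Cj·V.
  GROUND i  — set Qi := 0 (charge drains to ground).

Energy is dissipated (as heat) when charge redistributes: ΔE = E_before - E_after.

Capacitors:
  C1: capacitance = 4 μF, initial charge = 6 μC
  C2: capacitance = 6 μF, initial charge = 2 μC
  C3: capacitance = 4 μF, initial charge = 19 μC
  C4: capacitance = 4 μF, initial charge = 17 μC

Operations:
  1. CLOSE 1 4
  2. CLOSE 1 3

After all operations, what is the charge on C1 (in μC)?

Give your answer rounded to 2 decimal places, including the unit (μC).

Answer: 15.25 μC

Derivation:
Initial: C1(4μF, Q=6μC, V=1.50V), C2(6μF, Q=2μC, V=0.33V), C3(4μF, Q=19μC, V=4.75V), C4(4μF, Q=17μC, V=4.25V)
Op 1: CLOSE 1-4: Q_total=23.00, C_total=8.00, V=2.88; Q1=11.50, Q4=11.50; dissipated=7.562
Op 2: CLOSE 1-3: Q_total=30.50, C_total=8.00, V=3.81; Q1=15.25, Q3=15.25; dissipated=3.516
Final charges: Q1=15.25, Q2=2.00, Q3=15.25, Q4=11.50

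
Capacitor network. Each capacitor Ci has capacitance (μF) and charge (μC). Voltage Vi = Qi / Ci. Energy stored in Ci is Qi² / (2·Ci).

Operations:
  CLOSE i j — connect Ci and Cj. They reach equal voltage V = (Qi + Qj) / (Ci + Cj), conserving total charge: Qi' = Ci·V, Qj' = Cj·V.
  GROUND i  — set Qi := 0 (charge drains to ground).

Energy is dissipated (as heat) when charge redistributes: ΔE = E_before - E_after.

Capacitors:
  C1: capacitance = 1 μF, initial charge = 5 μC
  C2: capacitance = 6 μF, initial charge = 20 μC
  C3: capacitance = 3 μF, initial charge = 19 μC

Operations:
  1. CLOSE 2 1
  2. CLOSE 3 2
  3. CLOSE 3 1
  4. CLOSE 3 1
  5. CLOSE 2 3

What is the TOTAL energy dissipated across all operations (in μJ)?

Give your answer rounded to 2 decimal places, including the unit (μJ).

Initial: C1(1μF, Q=5μC, V=5.00V), C2(6μF, Q=20μC, V=3.33V), C3(3μF, Q=19μC, V=6.33V)
Op 1: CLOSE 2-1: Q_total=25.00, C_total=7.00, V=3.57; Q2=21.43, Q1=3.57; dissipated=1.190
Op 2: CLOSE 3-2: Q_total=40.43, C_total=9.00, V=4.49; Q3=13.48, Q2=26.95; dissipated=7.628
Op 3: CLOSE 3-1: Q_total=17.05, C_total=4.00, V=4.26; Q3=12.79, Q1=4.26; dissipated=0.318
Op 4: CLOSE 3-1: Q_total=17.05, C_total=4.00, V=4.26; Q3=12.79, Q1=4.26; dissipated=0.000
Op 5: CLOSE 2-3: Q_total=39.74, C_total=9.00, V=4.42; Q2=26.49, Q3=13.25; dissipated=0.053
Total dissipated: 9.189 μJ

Answer: 9.19 μJ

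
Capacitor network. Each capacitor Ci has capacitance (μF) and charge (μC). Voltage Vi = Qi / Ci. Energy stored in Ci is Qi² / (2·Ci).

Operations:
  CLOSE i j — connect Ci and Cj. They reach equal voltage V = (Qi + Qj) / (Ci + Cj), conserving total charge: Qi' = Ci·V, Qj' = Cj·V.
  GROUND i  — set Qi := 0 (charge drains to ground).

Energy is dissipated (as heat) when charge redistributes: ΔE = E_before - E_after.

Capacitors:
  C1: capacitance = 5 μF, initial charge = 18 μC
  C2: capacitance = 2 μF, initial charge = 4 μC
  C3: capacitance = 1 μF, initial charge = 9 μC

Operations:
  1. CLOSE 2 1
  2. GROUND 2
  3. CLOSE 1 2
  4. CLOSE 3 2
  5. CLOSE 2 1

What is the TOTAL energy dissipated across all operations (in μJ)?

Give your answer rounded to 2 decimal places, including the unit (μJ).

Initial: C1(5μF, Q=18μC, V=3.60V), C2(2μF, Q=4μC, V=2.00V), C3(1μF, Q=9μC, V=9.00V)
Op 1: CLOSE 2-1: Q_total=22.00, C_total=7.00, V=3.14; Q2=6.29, Q1=15.71; dissipated=1.829
Op 2: GROUND 2: Q2=0; energy lost=9.878
Op 3: CLOSE 1-2: Q_total=15.71, C_total=7.00, V=2.24; Q1=11.22, Q2=4.49; dissipated=7.055
Op 4: CLOSE 3-2: Q_total=13.49, C_total=3.00, V=4.50; Q3=4.50, Q2=8.99; dissipated=15.210
Op 5: CLOSE 2-1: Q_total=20.22, C_total=7.00, V=2.89; Q2=5.78, Q1=14.44; dissipated=3.622
Total dissipated: 37.594 μJ

Answer: 37.59 μJ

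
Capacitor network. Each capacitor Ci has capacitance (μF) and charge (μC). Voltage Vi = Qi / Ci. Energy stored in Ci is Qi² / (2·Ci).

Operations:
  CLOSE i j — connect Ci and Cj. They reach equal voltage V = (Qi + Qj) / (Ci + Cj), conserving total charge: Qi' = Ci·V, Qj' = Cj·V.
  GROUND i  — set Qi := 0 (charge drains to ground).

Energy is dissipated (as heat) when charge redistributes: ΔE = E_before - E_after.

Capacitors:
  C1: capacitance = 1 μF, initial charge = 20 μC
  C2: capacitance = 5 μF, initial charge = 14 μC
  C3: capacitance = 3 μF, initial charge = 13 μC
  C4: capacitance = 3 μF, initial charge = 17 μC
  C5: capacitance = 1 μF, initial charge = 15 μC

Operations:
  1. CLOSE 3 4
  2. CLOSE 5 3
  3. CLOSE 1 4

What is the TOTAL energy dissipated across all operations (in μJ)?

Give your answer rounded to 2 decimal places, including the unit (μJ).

Initial: C1(1μF, Q=20μC, V=20.00V), C2(5μF, Q=14μC, V=2.80V), C3(3μF, Q=13μC, V=4.33V), C4(3μF, Q=17μC, V=5.67V), C5(1μF, Q=15μC, V=15.00V)
Op 1: CLOSE 3-4: Q_total=30.00, C_total=6.00, V=5.00; Q3=15.00, Q4=15.00; dissipated=1.333
Op 2: CLOSE 5-3: Q_total=30.00, C_total=4.00, V=7.50; Q5=7.50, Q3=22.50; dissipated=37.500
Op 3: CLOSE 1-4: Q_total=35.00, C_total=4.00, V=8.75; Q1=8.75, Q4=26.25; dissipated=84.375
Total dissipated: 123.208 μJ

Answer: 123.21 μJ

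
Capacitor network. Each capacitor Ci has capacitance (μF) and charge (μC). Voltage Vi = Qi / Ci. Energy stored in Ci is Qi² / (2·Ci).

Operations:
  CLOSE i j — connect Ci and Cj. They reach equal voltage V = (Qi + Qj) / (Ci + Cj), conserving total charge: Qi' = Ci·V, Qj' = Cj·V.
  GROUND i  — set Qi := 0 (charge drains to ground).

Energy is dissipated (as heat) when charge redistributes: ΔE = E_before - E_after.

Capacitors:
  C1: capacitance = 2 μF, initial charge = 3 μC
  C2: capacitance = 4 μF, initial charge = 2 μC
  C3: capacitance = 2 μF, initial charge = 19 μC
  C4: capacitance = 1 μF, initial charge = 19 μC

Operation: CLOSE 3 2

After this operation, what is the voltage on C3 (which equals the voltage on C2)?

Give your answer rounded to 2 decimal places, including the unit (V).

Answer: 3.50 V

Derivation:
Initial: C1(2μF, Q=3μC, V=1.50V), C2(4μF, Q=2μC, V=0.50V), C3(2μF, Q=19μC, V=9.50V), C4(1μF, Q=19μC, V=19.00V)
Op 1: CLOSE 3-2: Q_total=21.00, C_total=6.00, V=3.50; Q3=7.00, Q2=14.00; dissipated=54.000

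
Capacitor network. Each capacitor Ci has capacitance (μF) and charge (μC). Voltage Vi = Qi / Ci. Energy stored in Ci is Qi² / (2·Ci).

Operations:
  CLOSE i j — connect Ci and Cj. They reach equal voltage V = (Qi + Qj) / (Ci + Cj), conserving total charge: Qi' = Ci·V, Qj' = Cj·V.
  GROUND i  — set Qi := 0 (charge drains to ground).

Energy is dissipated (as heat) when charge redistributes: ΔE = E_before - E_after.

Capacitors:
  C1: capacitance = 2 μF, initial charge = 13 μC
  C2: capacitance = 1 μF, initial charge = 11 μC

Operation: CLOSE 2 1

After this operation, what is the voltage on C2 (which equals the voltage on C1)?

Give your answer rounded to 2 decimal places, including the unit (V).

Answer: 8.00 V

Derivation:
Initial: C1(2μF, Q=13μC, V=6.50V), C2(1μF, Q=11μC, V=11.00V)
Op 1: CLOSE 2-1: Q_total=24.00, C_total=3.00, V=8.00; Q2=8.00, Q1=16.00; dissipated=6.750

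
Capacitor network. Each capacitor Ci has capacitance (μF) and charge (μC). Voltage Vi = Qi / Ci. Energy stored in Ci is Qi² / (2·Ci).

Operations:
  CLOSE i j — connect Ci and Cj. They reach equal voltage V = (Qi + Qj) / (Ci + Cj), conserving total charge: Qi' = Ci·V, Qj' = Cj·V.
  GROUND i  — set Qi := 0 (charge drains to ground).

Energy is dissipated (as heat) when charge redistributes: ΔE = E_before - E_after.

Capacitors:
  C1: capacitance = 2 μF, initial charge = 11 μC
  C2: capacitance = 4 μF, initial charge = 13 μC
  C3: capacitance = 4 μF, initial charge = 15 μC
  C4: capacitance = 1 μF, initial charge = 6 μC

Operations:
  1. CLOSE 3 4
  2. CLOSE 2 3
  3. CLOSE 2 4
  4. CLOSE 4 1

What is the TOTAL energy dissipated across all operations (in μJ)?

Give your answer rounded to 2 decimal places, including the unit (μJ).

Answer: 3.96 μJ

Derivation:
Initial: C1(2μF, Q=11μC, V=5.50V), C2(4μF, Q=13μC, V=3.25V), C3(4μF, Q=15μC, V=3.75V), C4(1μF, Q=6μC, V=6.00V)
Op 1: CLOSE 3-4: Q_total=21.00, C_total=5.00, V=4.20; Q3=16.80, Q4=4.20; dissipated=2.025
Op 2: CLOSE 2-3: Q_total=29.80, C_total=8.00, V=3.73; Q2=14.90, Q3=14.90; dissipated=0.902
Op 3: CLOSE 2-4: Q_total=19.10, C_total=5.00, V=3.82; Q2=15.28, Q4=3.82; dissipated=0.090
Op 4: CLOSE 4-1: Q_total=14.82, C_total=3.00, V=4.94; Q4=4.94, Q1=9.88; dissipated=0.941
Total dissipated: 3.959 μJ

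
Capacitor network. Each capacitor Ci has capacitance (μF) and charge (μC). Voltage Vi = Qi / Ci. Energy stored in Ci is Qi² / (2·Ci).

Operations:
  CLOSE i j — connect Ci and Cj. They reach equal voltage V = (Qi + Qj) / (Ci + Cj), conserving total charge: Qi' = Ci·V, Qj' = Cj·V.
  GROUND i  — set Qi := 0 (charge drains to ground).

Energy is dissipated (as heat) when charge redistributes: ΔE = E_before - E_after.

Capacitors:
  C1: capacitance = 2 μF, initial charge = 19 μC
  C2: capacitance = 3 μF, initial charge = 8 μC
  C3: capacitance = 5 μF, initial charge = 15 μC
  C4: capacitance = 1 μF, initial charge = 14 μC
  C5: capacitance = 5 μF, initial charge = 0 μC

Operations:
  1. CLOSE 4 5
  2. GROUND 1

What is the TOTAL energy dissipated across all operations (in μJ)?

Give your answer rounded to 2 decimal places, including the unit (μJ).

Initial: C1(2μF, Q=19μC, V=9.50V), C2(3μF, Q=8μC, V=2.67V), C3(5μF, Q=15μC, V=3.00V), C4(1μF, Q=14μC, V=14.00V), C5(5μF, Q=0μC, V=0.00V)
Op 1: CLOSE 4-5: Q_total=14.00, C_total=6.00, V=2.33; Q4=2.33, Q5=11.67; dissipated=81.667
Op 2: GROUND 1: Q1=0; energy lost=90.250
Total dissipated: 171.917 μJ

Answer: 171.92 μJ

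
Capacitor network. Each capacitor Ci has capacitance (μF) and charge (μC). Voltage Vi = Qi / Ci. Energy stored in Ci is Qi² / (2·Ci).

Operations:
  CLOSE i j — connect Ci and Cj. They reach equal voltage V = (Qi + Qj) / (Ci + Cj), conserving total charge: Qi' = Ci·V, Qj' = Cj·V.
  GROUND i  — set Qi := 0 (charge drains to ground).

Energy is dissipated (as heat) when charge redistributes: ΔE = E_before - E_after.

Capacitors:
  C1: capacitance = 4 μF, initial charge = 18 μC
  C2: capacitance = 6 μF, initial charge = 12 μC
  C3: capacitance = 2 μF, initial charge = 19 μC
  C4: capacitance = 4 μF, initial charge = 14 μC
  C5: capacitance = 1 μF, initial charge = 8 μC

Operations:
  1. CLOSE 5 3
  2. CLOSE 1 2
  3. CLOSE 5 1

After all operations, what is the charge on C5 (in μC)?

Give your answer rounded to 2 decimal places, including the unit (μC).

Answer: 4.20 μC

Derivation:
Initial: C1(4μF, Q=18μC, V=4.50V), C2(6μF, Q=12μC, V=2.00V), C3(2μF, Q=19μC, V=9.50V), C4(4μF, Q=14μC, V=3.50V), C5(1μF, Q=8μC, V=8.00V)
Op 1: CLOSE 5-3: Q_total=27.00, C_total=3.00, V=9.00; Q5=9.00, Q3=18.00; dissipated=0.750
Op 2: CLOSE 1-2: Q_total=30.00, C_total=10.00, V=3.00; Q1=12.00, Q2=18.00; dissipated=7.500
Op 3: CLOSE 5-1: Q_total=21.00, C_total=5.00, V=4.20; Q5=4.20, Q1=16.80; dissipated=14.400
Final charges: Q1=16.80, Q2=18.00, Q3=18.00, Q4=14.00, Q5=4.20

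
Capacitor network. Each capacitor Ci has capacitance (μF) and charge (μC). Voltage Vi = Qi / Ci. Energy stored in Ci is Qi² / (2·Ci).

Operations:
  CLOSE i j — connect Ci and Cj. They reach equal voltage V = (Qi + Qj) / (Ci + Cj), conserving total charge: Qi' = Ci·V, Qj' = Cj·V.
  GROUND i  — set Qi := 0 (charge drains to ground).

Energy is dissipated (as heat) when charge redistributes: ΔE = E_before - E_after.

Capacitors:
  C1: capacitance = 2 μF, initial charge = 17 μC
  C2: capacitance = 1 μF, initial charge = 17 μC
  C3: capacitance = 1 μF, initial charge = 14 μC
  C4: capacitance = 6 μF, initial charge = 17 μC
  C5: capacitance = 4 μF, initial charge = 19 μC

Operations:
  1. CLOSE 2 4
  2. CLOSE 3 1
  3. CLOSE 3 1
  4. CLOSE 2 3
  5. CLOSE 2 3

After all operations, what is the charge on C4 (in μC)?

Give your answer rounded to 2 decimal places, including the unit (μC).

Answer: 29.14 μC

Derivation:
Initial: C1(2μF, Q=17μC, V=8.50V), C2(1μF, Q=17μC, V=17.00V), C3(1μF, Q=14μC, V=14.00V), C4(6μF, Q=17μC, V=2.83V), C5(4μF, Q=19μC, V=4.75V)
Op 1: CLOSE 2-4: Q_total=34.00, C_total=7.00, V=4.86; Q2=4.86, Q4=29.14; dissipated=86.012
Op 2: CLOSE 3-1: Q_total=31.00, C_total=3.00, V=10.33; Q3=10.33, Q1=20.67; dissipated=10.083
Op 3: CLOSE 3-1: Q_total=31.00, C_total=3.00, V=10.33; Q3=10.33, Q1=20.67; dissipated=0.000
Op 4: CLOSE 2-3: Q_total=15.19, C_total=2.00, V=7.60; Q2=7.60, Q3=7.60; dissipated=7.497
Op 5: CLOSE 2-3: Q_total=15.19, C_total=2.00, V=7.60; Q2=7.60, Q3=7.60; dissipated=0.000
Final charges: Q1=20.67, Q2=7.60, Q3=7.60, Q4=29.14, Q5=19.00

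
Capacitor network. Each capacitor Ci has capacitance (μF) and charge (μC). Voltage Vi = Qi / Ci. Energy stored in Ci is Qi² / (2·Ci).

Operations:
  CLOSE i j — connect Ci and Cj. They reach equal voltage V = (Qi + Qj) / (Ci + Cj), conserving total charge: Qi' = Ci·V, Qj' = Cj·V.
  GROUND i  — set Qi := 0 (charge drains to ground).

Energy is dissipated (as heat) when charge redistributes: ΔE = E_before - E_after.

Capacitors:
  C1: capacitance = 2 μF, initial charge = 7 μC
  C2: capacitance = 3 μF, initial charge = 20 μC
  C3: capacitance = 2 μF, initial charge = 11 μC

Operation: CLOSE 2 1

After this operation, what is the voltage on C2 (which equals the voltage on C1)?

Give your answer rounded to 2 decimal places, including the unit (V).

Initial: C1(2μF, Q=7μC, V=3.50V), C2(3μF, Q=20μC, V=6.67V), C3(2μF, Q=11μC, V=5.50V)
Op 1: CLOSE 2-1: Q_total=27.00, C_total=5.00, V=5.40; Q2=16.20, Q1=10.80; dissipated=6.017

Answer: 5.40 V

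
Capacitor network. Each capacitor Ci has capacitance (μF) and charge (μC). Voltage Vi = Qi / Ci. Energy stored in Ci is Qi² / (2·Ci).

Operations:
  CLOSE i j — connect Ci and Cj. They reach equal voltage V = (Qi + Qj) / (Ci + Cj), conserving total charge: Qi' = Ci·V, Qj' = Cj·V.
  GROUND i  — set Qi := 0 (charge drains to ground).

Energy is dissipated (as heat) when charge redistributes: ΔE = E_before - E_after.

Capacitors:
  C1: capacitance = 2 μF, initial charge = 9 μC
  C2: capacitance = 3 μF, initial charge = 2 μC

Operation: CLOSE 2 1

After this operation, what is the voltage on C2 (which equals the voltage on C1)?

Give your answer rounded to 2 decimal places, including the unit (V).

Initial: C1(2μF, Q=9μC, V=4.50V), C2(3μF, Q=2μC, V=0.67V)
Op 1: CLOSE 2-1: Q_total=11.00, C_total=5.00, V=2.20; Q2=6.60, Q1=4.40; dissipated=8.817

Answer: 2.20 V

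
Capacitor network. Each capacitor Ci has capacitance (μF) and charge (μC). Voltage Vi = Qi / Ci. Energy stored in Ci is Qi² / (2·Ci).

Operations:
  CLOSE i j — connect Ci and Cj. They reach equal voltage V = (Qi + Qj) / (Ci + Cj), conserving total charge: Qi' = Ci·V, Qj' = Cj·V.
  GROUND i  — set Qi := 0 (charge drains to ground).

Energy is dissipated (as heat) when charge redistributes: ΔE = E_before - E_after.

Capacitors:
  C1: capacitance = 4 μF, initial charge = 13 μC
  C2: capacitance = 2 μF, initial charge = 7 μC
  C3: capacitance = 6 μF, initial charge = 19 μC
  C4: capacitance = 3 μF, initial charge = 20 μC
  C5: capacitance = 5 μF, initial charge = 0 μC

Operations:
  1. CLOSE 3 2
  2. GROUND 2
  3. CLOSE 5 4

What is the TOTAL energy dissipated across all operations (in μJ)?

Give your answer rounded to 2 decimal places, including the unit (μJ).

Initial: C1(4μF, Q=13μC, V=3.25V), C2(2μF, Q=7μC, V=3.50V), C3(6μF, Q=19μC, V=3.17V), C4(3μF, Q=20μC, V=6.67V), C5(5μF, Q=0μC, V=0.00V)
Op 1: CLOSE 3-2: Q_total=26.00, C_total=8.00, V=3.25; Q3=19.50, Q2=6.50; dissipated=0.083
Op 2: GROUND 2: Q2=0; energy lost=10.562
Op 3: CLOSE 5-4: Q_total=20.00, C_total=8.00, V=2.50; Q5=12.50, Q4=7.50; dissipated=41.667
Total dissipated: 52.312 μJ

Answer: 52.31 μJ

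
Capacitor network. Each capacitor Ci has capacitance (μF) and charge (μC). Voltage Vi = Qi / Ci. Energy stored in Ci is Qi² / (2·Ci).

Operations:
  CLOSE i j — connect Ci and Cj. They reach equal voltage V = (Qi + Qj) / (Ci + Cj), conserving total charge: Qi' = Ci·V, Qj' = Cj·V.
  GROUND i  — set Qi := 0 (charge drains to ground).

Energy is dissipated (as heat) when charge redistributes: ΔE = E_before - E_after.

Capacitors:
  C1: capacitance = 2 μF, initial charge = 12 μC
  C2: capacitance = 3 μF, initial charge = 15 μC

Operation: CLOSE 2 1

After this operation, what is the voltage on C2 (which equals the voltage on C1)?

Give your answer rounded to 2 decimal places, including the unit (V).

Answer: 5.40 V

Derivation:
Initial: C1(2μF, Q=12μC, V=6.00V), C2(3μF, Q=15μC, V=5.00V)
Op 1: CLOSE 2-1: Q_total=27.00, C_total=5.00, V=5.40; Q2=16.20, Q1=10.80; dissipated=0.600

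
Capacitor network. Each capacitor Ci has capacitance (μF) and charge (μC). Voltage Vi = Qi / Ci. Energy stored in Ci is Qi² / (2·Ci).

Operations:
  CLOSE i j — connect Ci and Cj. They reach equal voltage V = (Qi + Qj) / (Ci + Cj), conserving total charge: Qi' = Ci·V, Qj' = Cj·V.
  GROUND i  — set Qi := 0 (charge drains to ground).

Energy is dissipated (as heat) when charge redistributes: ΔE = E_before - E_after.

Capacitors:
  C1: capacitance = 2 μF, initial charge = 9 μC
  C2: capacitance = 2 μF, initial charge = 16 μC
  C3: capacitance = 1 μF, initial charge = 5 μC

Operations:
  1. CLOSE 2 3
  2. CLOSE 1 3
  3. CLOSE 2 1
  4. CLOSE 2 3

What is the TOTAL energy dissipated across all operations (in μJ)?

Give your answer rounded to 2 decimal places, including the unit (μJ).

Initial: C1(2μF, Q=9μC, V=4.50V), C2(2μF, Q=16μC, V=8.00V), C3(1μF, Q=5μC, V=5.00V)
Op 1: CLOSE 2-3: Q_total=21.00, C_total=3.00, V=7.00; Q2=14.00, Q3=7.00; dissipated=3.000
Op 2: CLOSE 1-3: Q_total=16.00, C_total=3.00, V=5.33; Q1=10.67, Q3=5.33; dissipated=2.083
Op 3: CLOSE 2-1: Q_total=24.67, C_total=4.00, V=6.17; Q2=12.33, Q1=12.33; dissipated=1.389
Op 4: CLOSE 2-3: Q_total=17.67, C_total=3.00, V=5.89; Q2=11.78, Q3=5.89; dissipated=0.231
Total dissipated: 6.704 μJ

Answer: 6.70 μJ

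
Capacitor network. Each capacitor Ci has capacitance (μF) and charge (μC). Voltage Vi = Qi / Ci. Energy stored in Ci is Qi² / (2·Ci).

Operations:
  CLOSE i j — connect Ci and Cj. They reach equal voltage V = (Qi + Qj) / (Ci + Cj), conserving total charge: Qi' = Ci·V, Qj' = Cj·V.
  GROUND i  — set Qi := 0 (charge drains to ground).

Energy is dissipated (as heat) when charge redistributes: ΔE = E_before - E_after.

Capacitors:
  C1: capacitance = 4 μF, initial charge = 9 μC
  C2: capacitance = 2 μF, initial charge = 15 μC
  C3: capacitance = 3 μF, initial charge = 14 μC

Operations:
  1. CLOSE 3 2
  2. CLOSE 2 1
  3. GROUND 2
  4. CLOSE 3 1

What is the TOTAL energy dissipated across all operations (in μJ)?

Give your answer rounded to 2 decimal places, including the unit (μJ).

Answer: 29.81 μJ

Derivation:
Initial: C1(4μF, Q=9μC, V=2.25V), C2(2μF, Q=15μC, V=7.50V), C3(3μF, Q=14μC, V=4.67V)
Op 1: CLOSE 3-2: Q_total=29.00, C_total=5.00, V=5.80; Q3=17.40, Q2=11.60; dissipated=4.817
Op 2: CLOSE 2-1: Q_total=20.60, C_total=6.00, V=3.43; Q2=6.87, Q1=13.73; dissipated=8.402
Op 3: GROUND 2: Q2=0; energy lost=11.788
Op 4: CLOSE 3-1: Q_total=31.13, C_total=7.00, V=4.45; Q3=13.34, Q1=17.79; dissipated=4.801
Total dissipated: 29.807 μJ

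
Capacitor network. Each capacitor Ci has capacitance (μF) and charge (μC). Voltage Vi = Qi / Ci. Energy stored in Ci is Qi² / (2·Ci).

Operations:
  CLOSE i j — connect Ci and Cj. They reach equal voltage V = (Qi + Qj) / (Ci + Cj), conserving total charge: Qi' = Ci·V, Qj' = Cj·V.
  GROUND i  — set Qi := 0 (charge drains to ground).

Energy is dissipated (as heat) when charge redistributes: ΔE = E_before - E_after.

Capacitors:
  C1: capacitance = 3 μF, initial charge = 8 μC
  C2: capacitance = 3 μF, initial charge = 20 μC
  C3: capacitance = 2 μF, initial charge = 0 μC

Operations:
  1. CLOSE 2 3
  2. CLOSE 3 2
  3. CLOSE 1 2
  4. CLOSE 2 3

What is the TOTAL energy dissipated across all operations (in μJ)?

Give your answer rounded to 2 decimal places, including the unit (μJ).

Answer: 28.27 μJ

Derivation:
Initial: C1(3μF, Q=8μC, V=2.67V), C2(3μF, Q=20μC, V=6.67V), C3(2μF, Q=0μC, V=0.00V)
Op 1: CLOSE 2-3: Q_total=20.00, C_total=5.00, V=4.00; Q2=12.00, Q3=8.00; dissipated=26.667
Op 2: CLOSE 3-2: Q_total=20.00, C_total=5.00, V=4.00; Q3=8.00, Q2=12.00; dissipated=0.000
Op 3: CLOSE 1-2: Q_total=20.00, C_total=6.00, V=3.33; Q1=10.00, Q2=10.00; dissipated=1.333
Op 4: CLOSE 2-3: Q_total=18.00, C_total=5.00, V=3.60; Q2=10.80, Q3=7.20; dissipated=0.267
Total dissipated: 28.267 μJ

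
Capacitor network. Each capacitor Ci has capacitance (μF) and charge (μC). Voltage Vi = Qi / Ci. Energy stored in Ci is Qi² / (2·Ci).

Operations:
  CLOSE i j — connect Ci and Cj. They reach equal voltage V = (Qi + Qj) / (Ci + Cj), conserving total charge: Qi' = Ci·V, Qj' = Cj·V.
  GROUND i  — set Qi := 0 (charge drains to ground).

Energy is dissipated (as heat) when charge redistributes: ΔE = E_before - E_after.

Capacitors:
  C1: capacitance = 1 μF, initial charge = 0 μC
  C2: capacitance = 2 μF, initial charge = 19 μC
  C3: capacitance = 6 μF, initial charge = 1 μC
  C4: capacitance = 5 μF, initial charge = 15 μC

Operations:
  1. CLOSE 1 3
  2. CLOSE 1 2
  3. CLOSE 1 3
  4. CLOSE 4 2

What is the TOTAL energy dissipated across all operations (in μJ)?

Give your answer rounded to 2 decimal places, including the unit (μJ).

Answer: 54.04 μJ

Derivation:
Initial: C1(1μF, Q=0μC, V=0.00V), C2(2μF, Q=19μC, V=9.50V), C3(6μF, Q=1μC, V=0.17V), C4(5μF, Q=15μC, V=3.00V)
Op 1: CLOSE 1-3: Q_total=1.00, C_total=7.00, V=0.14; Q1=0.14, Q3=0.86; dissipated=0.012
Op 2: CLOSE 1-2: Q_total=19.14, C_total=3.00, V=6.38; Q1=6.38, Q2=12.76; dissipated=29.185
Op 3: CLOSE 1-3: Q_total=7.24, C_total=7.00, V=1.03; Q1=1.03, Q3=6.20; dissipated=16.677
Op 4: CLOSE 4-2: Q_total=27.76, C_total=7.00, V=3.97; Q4=19.83, Q2=7.93; dissipated=8.165
Total dissipated: 54.040 μJ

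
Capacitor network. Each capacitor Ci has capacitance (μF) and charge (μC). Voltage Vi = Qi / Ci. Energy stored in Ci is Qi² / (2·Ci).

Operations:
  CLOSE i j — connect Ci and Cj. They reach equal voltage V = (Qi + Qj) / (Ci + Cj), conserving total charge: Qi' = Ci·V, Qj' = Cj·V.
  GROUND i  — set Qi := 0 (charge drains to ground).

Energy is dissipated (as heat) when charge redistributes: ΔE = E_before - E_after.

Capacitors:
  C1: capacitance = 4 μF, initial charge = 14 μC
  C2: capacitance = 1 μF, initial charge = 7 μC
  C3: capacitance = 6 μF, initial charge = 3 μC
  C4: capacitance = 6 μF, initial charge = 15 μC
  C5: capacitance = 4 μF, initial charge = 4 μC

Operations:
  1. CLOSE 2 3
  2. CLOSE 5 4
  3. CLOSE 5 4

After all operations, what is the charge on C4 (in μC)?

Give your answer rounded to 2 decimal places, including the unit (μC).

Initial: C1(4μF, Q=14μC, V=3.50V), C2(1μF, Q=7μC, V=7.00V), C3(6μF, Q=3μC, V=0.50V), C4(6μF, Q=15μC, V=2.50V), C5(4μF, Q=4μC, V=1.00V)
Op 1: CLOSE 2-3: Q_total=10.00, C_total=7.00, V=1.43; Q2=1.43, Q3=8.57; dissipated=18.107
Op 2: CLOSE 5-4: Q_total=19.00, C_total=10.00, V=1.90; Q5=7.60, Q4=11.40; dissipated=2.700
Op 3: CLOSE 5-4: Q_total=19.00, C_total=10.00, V=1.90; Q5=7.60, Q4=11.40; dissipated=0.000
Final charges: Q1=14.00, Q2=1.43, Q3=8.57, Q4=11.40, Q5=7.60

Answer: 11.40 μC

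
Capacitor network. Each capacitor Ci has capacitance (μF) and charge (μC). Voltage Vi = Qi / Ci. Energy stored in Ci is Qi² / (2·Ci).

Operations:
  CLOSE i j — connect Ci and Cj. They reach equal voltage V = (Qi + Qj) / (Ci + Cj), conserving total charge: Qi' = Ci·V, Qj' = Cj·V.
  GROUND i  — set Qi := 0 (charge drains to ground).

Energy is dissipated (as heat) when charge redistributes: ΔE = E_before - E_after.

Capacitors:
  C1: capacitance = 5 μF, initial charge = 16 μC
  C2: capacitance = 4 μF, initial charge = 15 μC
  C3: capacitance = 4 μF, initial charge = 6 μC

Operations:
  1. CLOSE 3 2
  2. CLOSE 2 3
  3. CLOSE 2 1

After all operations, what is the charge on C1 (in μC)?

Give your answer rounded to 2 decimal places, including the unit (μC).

Answer: 14.72 μC

Derivation:
Initial: C1(5μF, Q=16μC, V=3.20V), C2(4μF, Q=15μC, V=3.75V), C3(4μF, Q=6μC, V=1.50V)
Op 1: CLOSE 3-2: Q_total=21.00, C_total=8.00, V=2.62; Q3=10.50, Q2=10.50; dissipated=5.062
Op 2: CLOSE 2-3: Q_total=21.00, C_total=8.00, V=2.62; Q2=10.50, Q3=10.50; dissipated=0.000
Op 3: CLOSE 2-1: Q_total=26.50, C_total=9.00, V=2.94; Q2=11.78, Q1=14.72; dissipated=0.367
Final charges: Q1=14.72, Q2=11.78, Q3=10.50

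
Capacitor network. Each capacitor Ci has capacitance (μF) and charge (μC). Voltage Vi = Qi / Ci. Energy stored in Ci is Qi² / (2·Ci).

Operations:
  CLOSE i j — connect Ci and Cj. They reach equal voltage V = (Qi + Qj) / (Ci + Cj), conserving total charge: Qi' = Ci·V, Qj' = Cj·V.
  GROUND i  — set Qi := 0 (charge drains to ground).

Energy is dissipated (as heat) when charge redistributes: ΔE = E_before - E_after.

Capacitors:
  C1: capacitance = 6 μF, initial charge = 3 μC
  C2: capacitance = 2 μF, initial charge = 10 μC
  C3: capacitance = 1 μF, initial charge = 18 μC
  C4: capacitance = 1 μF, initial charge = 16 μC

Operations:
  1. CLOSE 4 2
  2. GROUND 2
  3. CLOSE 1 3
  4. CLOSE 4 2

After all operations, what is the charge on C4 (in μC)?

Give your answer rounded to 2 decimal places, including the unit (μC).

Initial: C1(6μF, Q=3μC, V=0.50V), C2(2μF, Q=10μC, V=5.00V), C3(1μF, Q=18μC, V=18.00V), C4(1μF, Q=16μC, V=16.00V)
Op 1: CLOSE 4-2: Q_total=26.00, C_total=3.00, V=8.67; Q4=8.67, Q2=17.33; dissipated=40.333
Op 2: GROUND 2: Q2=0; energy lost=75.111
Op 3: CLOSE 1-3: Q_total=21.00, C_total=7.00, V=3.00; Q1=18.00, Q3=3.00; dissipated=131.250
Op 4: CLOSE 4-2: Q_total=8.67, C_total=3.00, V=2.89; Q4=2.89, Q2=5.78; dissipated=25.037
Final charges: Q1=18.00, Q2=5.78, Q3=3.00, Q4=2.89

Answer: 2.89 μC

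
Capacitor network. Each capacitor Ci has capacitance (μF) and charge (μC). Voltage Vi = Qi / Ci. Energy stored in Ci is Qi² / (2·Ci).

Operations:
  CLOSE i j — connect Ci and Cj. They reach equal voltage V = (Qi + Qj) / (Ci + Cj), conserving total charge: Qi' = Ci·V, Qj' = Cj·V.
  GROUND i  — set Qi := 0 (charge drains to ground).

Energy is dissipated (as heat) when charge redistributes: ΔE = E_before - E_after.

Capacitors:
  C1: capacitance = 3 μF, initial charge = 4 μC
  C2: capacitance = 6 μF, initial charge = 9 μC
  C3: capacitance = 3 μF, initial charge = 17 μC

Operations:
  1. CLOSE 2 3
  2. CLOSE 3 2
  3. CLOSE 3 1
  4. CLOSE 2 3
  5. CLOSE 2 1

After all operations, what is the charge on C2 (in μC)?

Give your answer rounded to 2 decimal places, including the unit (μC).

Answer: 14.74 μC

Derivation:
Initial: C1(3μF, Q=4μC, V=1.33V), C2(6μF, Q=9μC, V=1.50V), C3(3μF, Q=17μC, V=5.67V)
Op 1: CLOSE 2-3: Q_total=26.00, C_total=9.00, V=2.89; Q2=17.33, Q3=8.67; dissipated=17.361
Op 2: CLOSE 3-2: Q_total=26.00, C_total=9.00, V=2.89; Q3=8.67, Q2=17.33; dissipated=0.000
Op 3: CLOSE 3-1: Q_total=12.67, C_total=6.00, V=2.11; Q3=6.33, Q1=6.33; dissipated=1.815
Op 4: CLOSE 2-3: Q_total=23.67, C_total=9.00, V=2.63; Q2=15.78, Q3=7.89; dissipated=0.605
Op 5: CLOSE 2-1: Q_total=22.11, C_total=9.00, V=2.46; Q2=14.74, Q1=7.37; dissipated=0.269
Final charges: Q1=7.37, Q2=14.74, Q3=7.89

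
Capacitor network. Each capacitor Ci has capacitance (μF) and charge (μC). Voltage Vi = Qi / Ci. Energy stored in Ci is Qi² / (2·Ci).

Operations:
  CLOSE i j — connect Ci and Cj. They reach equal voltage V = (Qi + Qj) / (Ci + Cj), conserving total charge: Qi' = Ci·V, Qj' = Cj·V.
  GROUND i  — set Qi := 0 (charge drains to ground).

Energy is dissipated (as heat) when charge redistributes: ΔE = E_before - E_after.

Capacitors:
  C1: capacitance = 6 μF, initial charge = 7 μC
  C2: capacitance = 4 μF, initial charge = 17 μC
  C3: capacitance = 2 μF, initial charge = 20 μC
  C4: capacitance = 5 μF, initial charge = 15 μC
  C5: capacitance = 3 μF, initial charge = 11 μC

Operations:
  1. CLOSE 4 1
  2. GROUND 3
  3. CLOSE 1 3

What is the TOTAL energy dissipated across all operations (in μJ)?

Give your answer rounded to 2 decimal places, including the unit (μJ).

Initial: C1(6μF, Q=7μC, V=1.17V), C2(4μF, Q=17μC, V=4.25V), C3(2μF, Q=20μC, V=10.00V), C4(5μF, Q=15μC, V=3.00V), C5(3μF, Q=11μC, V=3.67V)
Op 1: CLOSE 4-1: Q_total=22.00, C_total=11.00, V=2.00; Q4=10.00, Q1=12.00; dissipated=4.583
Op 2: GROUND 3: Q3=0; energy lost=100.000
Op 3: CLOSE 1-3: Q_total=12.00, C_total=8.00, V=1.50; Q1=9.00, Q3=3.00; dissipated=3.000
Total dissipated: 107.583 μJ

Answer: 107.58 μJ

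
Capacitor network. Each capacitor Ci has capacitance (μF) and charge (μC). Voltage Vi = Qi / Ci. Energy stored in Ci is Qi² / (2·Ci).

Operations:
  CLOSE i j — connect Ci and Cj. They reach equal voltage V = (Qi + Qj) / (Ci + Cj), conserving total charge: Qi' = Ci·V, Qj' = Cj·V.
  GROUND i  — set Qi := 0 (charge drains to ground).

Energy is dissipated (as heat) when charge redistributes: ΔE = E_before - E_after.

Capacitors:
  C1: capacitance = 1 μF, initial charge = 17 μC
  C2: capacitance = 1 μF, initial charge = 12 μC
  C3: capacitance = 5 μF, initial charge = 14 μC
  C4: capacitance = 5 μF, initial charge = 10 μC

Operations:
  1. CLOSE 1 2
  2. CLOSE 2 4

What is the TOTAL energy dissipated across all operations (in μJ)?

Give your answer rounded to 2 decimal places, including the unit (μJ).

Answer: 71.35 μJ

Derivation:
Initial: C1(1μF, Q=17μC, V=17.00V), C2(1μF, Q=12μC, V=12.00V), C3(5μF, Q=14μC, V=2.80V), C4(5μF, Q=10μC, V=2.00V)
Op 1: CLOSE 1-2: Q_total=29.00, C_total=2.00, V=14.50; Q1=14.50, Q2=14.50; dissipated=6.250
Op 2: CLOSE 2-4: Q_total=24.50, C_total=6.00, V=4.08; Q2=4.08, Q4=20.42; dissipated=65.104
Total dissipated: 71.354 μJ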